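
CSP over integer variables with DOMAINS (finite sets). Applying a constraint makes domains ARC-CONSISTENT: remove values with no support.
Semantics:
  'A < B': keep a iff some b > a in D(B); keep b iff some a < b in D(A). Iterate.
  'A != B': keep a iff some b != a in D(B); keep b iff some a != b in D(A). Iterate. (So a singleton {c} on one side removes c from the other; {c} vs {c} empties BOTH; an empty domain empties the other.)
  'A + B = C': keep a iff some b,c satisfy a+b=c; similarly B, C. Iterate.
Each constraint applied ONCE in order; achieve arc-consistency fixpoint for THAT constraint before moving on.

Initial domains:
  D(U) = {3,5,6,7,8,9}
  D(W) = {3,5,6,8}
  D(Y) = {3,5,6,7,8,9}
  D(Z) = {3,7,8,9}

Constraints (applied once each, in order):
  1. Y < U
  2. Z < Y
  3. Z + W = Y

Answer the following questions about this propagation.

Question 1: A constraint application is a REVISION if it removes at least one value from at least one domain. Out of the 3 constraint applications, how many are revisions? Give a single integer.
Answer: 3

Derivation:
Constraint 1 (Y < U) on D(Y)={3,5,6,7,8,9} D(U)={3,5,6,7,8,9}: Y {3,5,6,7,8,9}->{3,5,6,7,8}; U {3,5,6,7,8,9}->{5,6,7,8,9} => REVISION
Constraint 2 (Z < Y) on D(Z)={3,7,8,9} D(Y)={3,5,6,7,8}: Z {3,7,8,9}->{3,7}; Y {3,5,6,7,8}->{5,6,7,8} => REVISION
Constraint 3 (Z + W = Y) on D(Z)={3,7} D(W)={3,5,6,8} D(Y)={5,6,7,8}: Z {3,7}->{3}; W {3,5,6,8}->{3,5}; Y {5,6,7,8}->{6,8} => REVISION
Total revisions = 3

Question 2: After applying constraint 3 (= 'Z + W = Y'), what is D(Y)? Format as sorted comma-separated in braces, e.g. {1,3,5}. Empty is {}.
Constraint 1 (Y < U) on D(Y)={3,5,6,7,8,9} D(U)={3,5,6,7,8,9}: Y {3,5,6,7,8,9}->{3,5,6,7,8}; U {3,5,6,7,8,9}->{5,6,7,8,9}
Constraint 2 (Z < Y) on D(Z)={3,7,8,9} D(Y)={3,5,6,7,8}: Z {3,7,8,9}->{3,7}; Y {3,5,6,7,8}->{5,6,7,8}
Constraint 3 (Z + W = Y) on D(Z)={3,7} D(W)={3,5,6,8} D(Y)={5,6,7,8}: Z {3,7}->{3}; W {3,5,6,8}->{3,5}; Y {5,6,7,8}->{6,8}
So after constraint 3: D(Y) = {6,8}

Answer: {6,8}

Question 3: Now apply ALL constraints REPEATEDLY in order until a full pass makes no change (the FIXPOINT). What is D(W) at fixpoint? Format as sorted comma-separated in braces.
Answer: {3,5}

Derivation:
pass 0 (initial): D(W)={3,5,6,8}
pass 1: U {3,5,6,7,8,9}->{5,6,7,8,9}; W {3,5,6,8}->{3,5}; Y {3,5,6,7,8,9}->{6,8}; Z {3,7,8,9}->{3}
pass 2: U {5,6,7,8,9}->{7,8,9}
pass 3: no change
Fixpoint after 3 passes: D(W) = {3,5}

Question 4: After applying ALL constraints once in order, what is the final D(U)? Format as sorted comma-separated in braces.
Constraint 1 (Y < U) on D(Y)={3,5,6,7,8,9} D(U)={3,5,6,7,8,9}: Y {3,5,6,7,8,9}->{3,5,6,7,8}; U {3,5,6,7,8,9}->{5,6,7,8,9}
Constraint 2 (Z < Y) on D(Z)={3,7,8,9} D(Y)={3,5,6,7,8}: Z {3,7,8,9}->{3,7}; Y {3,5,6,7,8}->{5,6,7,8}
Constraint 3 (Z + W = Y) on D(Z)={3,7} D(W)={3,5,6,8} D(Y)={5,6,7,8}: Z {3,7}->{3}; W {3,5,6,8}->{3,5}; Y {5,6,7,8}->{6,8}
So after all 3 constraints: D(U) = {5,6,7,8,9}

Answer: {5,6,7,8,9}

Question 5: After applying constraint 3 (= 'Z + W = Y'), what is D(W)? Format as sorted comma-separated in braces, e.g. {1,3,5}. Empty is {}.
Answer: {3,5}

Derivation:
Constraint 1 (Y < U) on D(Y)={3,5,6,7,8,9} D(U)={3,5,6,7,8,9}: Y {3,5,6,7,8,9}->{3,5,6,7,8}; U {3,5,6,7,8,9}->{5,6,7,8,9}
Constraint 2 (Z < Y) on D(Z)={3,7,8,9} D(Y)={3,5,6,7,8}: Z {3,7,8,9}->{3,7}; Y {3,5,6,7,8}->{5,6,7,8}
Constraint 3 (Z + W = Y) on D(Z)={3,7} D(W)={3,5,6,8} D(Y)={5,6,7,8}: Z {3,7}->{3}; W {3,5,6,8}->{3,5}; Y {5,6,7,8}->{6,8}
So after constraint 3: D(W) = {3,5}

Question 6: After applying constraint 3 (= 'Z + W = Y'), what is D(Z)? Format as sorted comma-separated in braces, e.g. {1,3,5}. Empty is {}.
Constraint 1 (Y < U) on D(Y)={3,5,6,7,8,9} D(U)={3,5,6,7,8,9}: Y {3,5,6,7,8,9}->{3,5,6,7,8}; U {3,5,6,7,8,9}->{5,6,7,8,9}
Constraint 2 (Z < Y) on D(Z)={3,7,8,9} D(Y)={3,5,6,7,8}: Z {3,7,8,9}->{3,7}; Y {3,5,6,7,8}->{5,6,7,8}
Constraint 3 (Z + W = Y) on D(Z)={3,7} D(W)={3,5,6,8} D(Y)={5,6,7,8}: Z {3,7}->{3}; W {3,5,6,8}->{3,5}; Y {5,6,7,8}->{6,8}
So after constraint 3: D(Z) = {3}

Answer: {3}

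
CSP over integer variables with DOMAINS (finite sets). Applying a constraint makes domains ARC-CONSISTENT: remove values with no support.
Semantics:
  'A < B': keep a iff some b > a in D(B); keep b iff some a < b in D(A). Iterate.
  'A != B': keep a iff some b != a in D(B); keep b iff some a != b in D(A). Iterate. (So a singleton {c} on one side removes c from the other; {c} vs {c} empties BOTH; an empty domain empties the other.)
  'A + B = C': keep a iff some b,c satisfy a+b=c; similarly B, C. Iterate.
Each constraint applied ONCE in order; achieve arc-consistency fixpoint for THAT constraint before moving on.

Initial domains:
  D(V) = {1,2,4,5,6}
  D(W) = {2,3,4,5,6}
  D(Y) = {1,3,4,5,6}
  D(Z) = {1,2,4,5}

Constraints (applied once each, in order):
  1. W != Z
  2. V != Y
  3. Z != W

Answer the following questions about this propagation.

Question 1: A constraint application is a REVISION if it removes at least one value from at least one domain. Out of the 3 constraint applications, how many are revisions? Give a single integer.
Answer: 0

Derivation:
Constraint 1 (W != Z) on D(W)={2,3,4,5,6} D(Z)={1,2,4,5}: no change => not a revision
Constraint 2 (V != Y) on D(V)={1,2,4,5,6} D(Y)={1,3,4,5,6}: no change => not a revision
Constraint 3 (Z != W) on D(Z)={1,2,4,5} D(W)={2,3,4,5,6}: no change => not a revision
Total revisions = 0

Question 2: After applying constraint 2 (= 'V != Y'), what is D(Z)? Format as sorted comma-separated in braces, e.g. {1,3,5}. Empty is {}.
Answer: {1,2,4,5}

Derivation:
Constraint 1 (W != Z) on D(W)={2,3,4,5,6} D(Z)={1,2,4,5}: no change
Constraint 2 (V != Y) on D(V)={1,2,4,5,6} D(Y)={1,3,4,5,6}: no change
So after constraint 2: D(Z) = {1,2,4,5}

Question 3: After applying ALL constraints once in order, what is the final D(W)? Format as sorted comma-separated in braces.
Constraint 1 (W != Z) on D(W)={2,3,4,5,6} D(Z)={1,2,4,5}: no change
Constraint 2 (V != Y) on D(V)={1,2,4,5,6} D(Y)={1,3,4,5,6}: no change
Constraint 3 (Z != W) on D(Z)={1,2,4,5} D(W)={2,3,4,5,6}: no change
So after all 3 constraints: D(W) = {2,3,4,5,6}

Answer: {2,3,4,5,6}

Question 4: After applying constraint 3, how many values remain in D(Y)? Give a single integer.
Constraint 1 (W != Z) on D(W)={2,3,4,5,6} D(Z)={1,2,4,5}: no change
Constraint 2 (V != Y) on D(V)={1,2,4,5,6} D(Y)={1,3,4,5,6}: no change
Constraint 3 (Z != W) on D(Z)={1,2,4,5} D(W)={2,3,4,5,6}: no change
So after constraint 3: D(Y)={1,3,4,5,6}, size = 5

Answer: 5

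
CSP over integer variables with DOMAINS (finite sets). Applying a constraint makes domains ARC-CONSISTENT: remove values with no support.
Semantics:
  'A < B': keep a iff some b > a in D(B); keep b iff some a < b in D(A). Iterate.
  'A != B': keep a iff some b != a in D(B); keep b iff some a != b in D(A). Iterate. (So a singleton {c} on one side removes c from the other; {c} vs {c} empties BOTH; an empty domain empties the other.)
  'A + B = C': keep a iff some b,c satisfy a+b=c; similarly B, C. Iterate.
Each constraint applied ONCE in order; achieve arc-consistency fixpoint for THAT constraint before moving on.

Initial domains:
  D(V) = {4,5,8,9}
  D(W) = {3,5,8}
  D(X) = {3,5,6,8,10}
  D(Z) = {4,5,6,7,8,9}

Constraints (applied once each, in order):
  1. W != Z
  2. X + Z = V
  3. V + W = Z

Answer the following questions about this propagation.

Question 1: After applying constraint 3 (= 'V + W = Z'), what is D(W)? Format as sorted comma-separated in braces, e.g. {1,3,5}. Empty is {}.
Constraint 1 (W != Z) on D(W)={3,5,8} D(Z)={4,5,6,7,8,9}: no change
Constraint 2 (X + Z = V) on D(X)={3,5,6,8,10} D(Z)={4,5,6,7,8,9} D(V)={4,5,8,9}: X {3,5,6,8,10}->{3,5}; Z {4,5,6,7,8,9}->{4,5,6}; V {4,5,8,9}->{8,9}
Constraint 3 (V + W = Z) on D(V)={8,9} D(W)={3,5,8} D(Z)={4,5,6}: V {8,9}->{}; W {3,5,8}->{}; Z {4,5,6}->{}
So after constraint 3: D(W) = {}

Answer: {}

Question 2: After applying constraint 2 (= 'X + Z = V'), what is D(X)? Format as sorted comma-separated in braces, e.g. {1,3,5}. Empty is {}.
Constraint 1 (W != Z) on D(W)={3,5,8} D(Z)={4,5,6,7,8,9}: no change
Constraint 2 (X + Z = V) on D(X)={3,5,6,8,10} D(Z)={4,5,6,7,8,9} D(V)={4,5,8,9}: X {3,5,6,8,10}->{3,5}; Z {4,5,6,7,8,9}->{4,5,6}; V {4,5,8,9}->{8,9}
So after constraint 2: D(X) = {3,5}

Answer: {3,5}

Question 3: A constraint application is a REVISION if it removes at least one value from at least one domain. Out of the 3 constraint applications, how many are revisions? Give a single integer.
Answer: 2

Derivation:
Constraint 1 (W != Z) on D(W)={3,5,8} D(Z)={4,5,6,7,8,9}: no change => not a revision
Constraint 2 (X + Z = V) on D(X)={3,5,6,8,10} D(Z)={4,5,6,7,8,9} D(V)={4,5,8,9}: X {3,5,6,8,10}->{3,5}; Z {4,5,6,7,8,9}->{4,5,6}; V {4,5,8,9}->{8,9} => REVISION
Constraint 3 (V + W = Z) on D(V)={8,9} D(W)={3,5,8} D(Z)={4,5,6}: V {8,9}->{}; W {3,5,8}->{}; Z {4,5,6}->{} => REVISION
Total revisions = 2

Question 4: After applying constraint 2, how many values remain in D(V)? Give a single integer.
Answer: 2

Derivation:
Constraint 1 (W != Z) on D(W)={3,5,8} D(Z)={4,5,6,7,8,9}: no change
Constraint 2 (X + Z = V) on D(X)={3,5,6,8,10} D(Z)={4,5,6,7,8,9} D(V)={4,5,8,9}: X {3,5,6,8,10}->{3,5}; Z {4,5,6,7,8,9}->{4,5,6}; V {4,5,8,9}->{8,9}
So after constraint 2: D(V)={8,9}, size = 2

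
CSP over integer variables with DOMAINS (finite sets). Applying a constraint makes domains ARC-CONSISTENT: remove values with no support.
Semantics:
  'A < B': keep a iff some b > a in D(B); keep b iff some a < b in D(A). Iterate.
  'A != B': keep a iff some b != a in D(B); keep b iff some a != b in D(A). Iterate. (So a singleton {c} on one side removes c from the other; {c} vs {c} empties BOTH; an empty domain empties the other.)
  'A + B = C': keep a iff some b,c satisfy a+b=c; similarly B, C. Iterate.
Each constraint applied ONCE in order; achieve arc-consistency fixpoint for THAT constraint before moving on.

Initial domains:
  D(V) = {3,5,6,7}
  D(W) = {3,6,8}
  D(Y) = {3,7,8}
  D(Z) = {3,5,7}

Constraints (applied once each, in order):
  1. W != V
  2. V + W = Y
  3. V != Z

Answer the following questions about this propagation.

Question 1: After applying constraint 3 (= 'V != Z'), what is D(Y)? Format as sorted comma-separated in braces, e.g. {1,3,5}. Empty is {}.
Answer: {8}

Derivation:
Constraint 1 (W != V) on D(W)={3,6,8} D(V)={3,5,6,7}: no change
Constraint 2 (V + W = Y) on D(V)={3,5,6,7} D(W)={3,6,8} D(Y)={3,7,8}: V {3,5,6,7}->{5}; W {3,6,8}->{3}; Y {3,7,8}->{8}
Constraint 3 (V != Z) on D(V)={5} D(Z)={3,5,7}: Z {3,5,7}->{3,7}
So after constraint 3: D(Y) = {8}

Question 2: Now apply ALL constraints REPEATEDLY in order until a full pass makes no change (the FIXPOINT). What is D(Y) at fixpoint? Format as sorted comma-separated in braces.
Answer: {8}

Derivation:
pass 0 (initial): D(Y)={3,7,8}
pass 1: V {3,5,6,7}->{5}; W {3,6,8}->{3}; Y {3,7,8}->{8}; Z {3,5,7}->{3,7}
pass 2: no change
Fixpoint after 2 passes: D(Y) = {8}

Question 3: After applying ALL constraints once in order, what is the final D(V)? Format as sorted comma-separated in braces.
Answer: {5}

Derivation:
Constraint 1 (W != V) on D(W)={3,6,8} D(V)={3,5,6,7}: no change
Constraint 2 (V + W = Y) on D(V)={3,5,6,7} D(W)={3,6,8} D(Y)={3,7,8}: V {3,5,6,7}->{5}; W {3,6,8}->{3}; Y {3,7,8}->{8}
Constraint 3 (V != Z) on D(V)={5} D(Z)={3,5,7}: Z {3,5,7}->{3,7}
So after all 3 constraints: D(V) = {5}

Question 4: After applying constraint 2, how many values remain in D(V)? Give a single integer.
Constraint 1 (W != V) on D(W)={3,6,8} D(V)={3,5,6,7}: no change
Constraint 2 (V + W = Y) on D(V)={3,5,6,7} D(W)={3,6,8} D(Y)={3,7,8}: V {3,5,6,7}->{5}; W {3,6,8}->{3}; Y {3,7,8}->{8}
So after constraint 2: D(V)={5}, size = 1

Answer: 1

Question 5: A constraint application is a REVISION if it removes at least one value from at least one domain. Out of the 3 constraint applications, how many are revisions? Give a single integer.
Answer: 2

Derivation:
Constraint 1 (W != V) on D(W)={3,6,8} D(V)={3,5,6,7}: no change => not a revision
Constraint 2 (V + W = Y) on D(V)={3,5,6,7} D(W)={3,6,8} D(Y)={3,7,8}: V {3,5,6,7}->{5}; W {3,6,8}->{3}; Y {3,7,8}->{8} => REVISION
Constraint 3 (V != Z) on D(V)={5} D(Z)={3,5,7}: Z {3,5,7}->{3,7} => REVISION
Total revisions = 2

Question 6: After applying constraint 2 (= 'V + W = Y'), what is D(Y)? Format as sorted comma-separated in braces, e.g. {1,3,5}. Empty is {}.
Answer: {8}

Derivation:
Constraint 1 (W != V) on D(W)={3,6,8} D(V)={3,5,6,7}: no change
Constraint 2 (V + W = Y) on D(V)={3,5,6,7} D(W)={3,6,8} D(Y)={3,7,8}: V {3,5,6,7}->{5}; W {3,6,8}->{3}; Y {3,7,8}->{8}
So after constraint 2: D(Y) = {8}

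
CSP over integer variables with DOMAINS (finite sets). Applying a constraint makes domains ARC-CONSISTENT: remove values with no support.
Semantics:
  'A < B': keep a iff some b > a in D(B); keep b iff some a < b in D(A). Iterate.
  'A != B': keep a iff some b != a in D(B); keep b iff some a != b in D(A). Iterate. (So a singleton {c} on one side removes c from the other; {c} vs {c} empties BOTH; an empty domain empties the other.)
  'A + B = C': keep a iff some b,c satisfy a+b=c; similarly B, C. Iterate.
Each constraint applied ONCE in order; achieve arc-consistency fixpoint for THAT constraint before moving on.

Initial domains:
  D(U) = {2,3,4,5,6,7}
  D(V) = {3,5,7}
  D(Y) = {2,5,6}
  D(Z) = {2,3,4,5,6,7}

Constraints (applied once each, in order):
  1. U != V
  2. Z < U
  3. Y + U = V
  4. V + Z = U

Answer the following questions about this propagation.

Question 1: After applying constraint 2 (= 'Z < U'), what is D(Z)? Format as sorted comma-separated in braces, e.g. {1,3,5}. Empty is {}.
Answer: {2,3,4,5,6}

Derivation:
Constraint 1 (U != V) on D(U)={2,3,4,5,6,7} D(V)={3,5,7}: no change
Constraint 2 (Z < U) on D(Z)={2,3,4,5,6,7} D(U)={2,3,4,5,6,7}: Z {2,3,4,5,6,7}->{2,3,4,5,6}; U {2,3,4,5,6,7}->{3,4,5,6,7}
So after constraint 2: D(Z) = {2,3,4,5,6}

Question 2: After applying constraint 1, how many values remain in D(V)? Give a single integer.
Constraint 1 (U != V) on D(U)={2,3,4,5,6,7} D(V)={3,5,7}: no change
So after constraint 1: D(V)={3,5,7}, size = 3

Answer: 3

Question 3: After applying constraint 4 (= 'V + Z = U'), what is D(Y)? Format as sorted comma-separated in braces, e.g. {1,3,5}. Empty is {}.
Answer: {2}

Derivation:
Constraint 1 (U != V) on D(U)={2,3,4,5,6,7} D(V)={3,5,7}: no change
Constraint 2 (Z < U) on D(Z)={2,3,4,5,6,7} D(U)={2,3,4,5,6,7}: Z {2,3,4,5,6,7}->{2,3,4,5,6}; U {2,3,4,5,6,7}->{3,4,5,6,7}
Constraint 3 (Y + U = V) on D(Y)={2,5,6} D(U)={3,4,5,6,7} D(V)={3,5,7}: Y {2,5,6}->{2}; U {3,4,5,6,7}->{3,5}; V {3,5,7}->{5,7}
Constraint 4 (V + Z = U) on D(V)={5,7} D(Z)={2,3,4,5,6} D(U)={3,5}: V {5,7}->{}; Z {2,3,4,5,6}->{}; U {3,5}->{}
So after constraint 4: D(Y) = {2}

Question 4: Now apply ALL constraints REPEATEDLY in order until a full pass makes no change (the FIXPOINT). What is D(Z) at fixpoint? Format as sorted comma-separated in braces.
pass 0 (initial): D(Z)={2,3,4,5,6,7}
pass 1: U {2,3,4,5,6,7}->{}; V {3,5,7}->{}; Y {2,5,6}->{2}; Z {2,3,4,5,6,7}->{}
pass 2: Y {2}->{}
pass 3: no change
Fixpoint after 3 passes: D(Z) = {}

Answer: {}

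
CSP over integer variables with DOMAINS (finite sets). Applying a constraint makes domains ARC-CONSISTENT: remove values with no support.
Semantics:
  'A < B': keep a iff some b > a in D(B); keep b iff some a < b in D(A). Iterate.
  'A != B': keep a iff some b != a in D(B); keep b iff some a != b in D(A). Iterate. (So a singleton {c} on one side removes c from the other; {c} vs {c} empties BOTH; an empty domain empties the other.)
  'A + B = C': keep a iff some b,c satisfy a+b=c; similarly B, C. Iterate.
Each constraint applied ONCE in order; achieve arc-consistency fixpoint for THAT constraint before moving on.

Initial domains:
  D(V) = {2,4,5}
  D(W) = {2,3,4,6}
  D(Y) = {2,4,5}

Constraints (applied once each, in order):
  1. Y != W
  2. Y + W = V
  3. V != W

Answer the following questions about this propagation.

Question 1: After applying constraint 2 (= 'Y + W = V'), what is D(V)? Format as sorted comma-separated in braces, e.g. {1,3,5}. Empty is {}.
Constraint 1 (Y != W) on D(Y)={2,4,5} D(W)={2,3,4,6}: no change
Constraint 2 (Y + W = V) on D(Y)={2,4,5} D(W)={2,3,4,6} D(V)={2,4,5}: Y {2,4,5}->{2}; W {2,3,4,6}->{2,3}; V {2,4,5}->{4,5}
So after constraint 2: D(V) = {4,5}

Answer: {4,5}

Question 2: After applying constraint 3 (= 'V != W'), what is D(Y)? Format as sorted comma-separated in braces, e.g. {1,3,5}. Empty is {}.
Constraint 1 (Y != W) on D(Y)={2,4,5} D(W)={2,3,4,6}: no change
Constraint 2 (Y + W = V) on D(Y)={2,4,5} D(W)={2,3,4,6} D(V)={2,4,5}: Y {2,4,5}->{2}; W {2,3,4,6}->{2,3}; V {2,4,5}->{4,5}
Constraint 3 (V != W) on D(V)={4,5} D(W)={2,3}: no change
So after constraint 3: D(Y) = {2}

Answer: {2}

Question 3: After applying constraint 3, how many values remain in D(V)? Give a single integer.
Answer: 2

Derivation:
Constraint 1 (Y != W) on D(Y)={2,4,5} D(W)={2,3,4,6}: no change
Constraint 2 (Y + W = V) on D(Y)={2,4,5} D(W)={2,3,4,6} D(V)={2,4,5}: Y {2,4,5}->{2}; W {2,3,4,6}->{2,3}; V {2,4,5}->{4,5}
Constraint 3 (V != W) on D(V)={4,5} D(W)={2,3}: no change
So after constraint 3: D(V)={4,5}, size = 2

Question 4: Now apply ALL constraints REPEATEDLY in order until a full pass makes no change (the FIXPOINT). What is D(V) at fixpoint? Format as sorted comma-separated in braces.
pass 0 (initial): D(V)={2,4,5}
pass 1: V {2,4,5}->{4,5}; W {2,3,4,6}->{2,3}; Y {2,4,5}->{2}
pass 2: V {4,5}->{5}; W {2,3}->{3}
pass 3: no change
Fixpoint after 3 passes: D(V) = {5}

Answer: {5}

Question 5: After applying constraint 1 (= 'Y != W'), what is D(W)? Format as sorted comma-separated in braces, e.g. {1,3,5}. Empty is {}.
Answer: {2,3,4,6}

Derivation:
Constraint 1 (Y != W) on D(Y)={2,4,5} D(W)={2,3,4,6}: no change
So after constraint 1: D(W) = {2,3,4,6}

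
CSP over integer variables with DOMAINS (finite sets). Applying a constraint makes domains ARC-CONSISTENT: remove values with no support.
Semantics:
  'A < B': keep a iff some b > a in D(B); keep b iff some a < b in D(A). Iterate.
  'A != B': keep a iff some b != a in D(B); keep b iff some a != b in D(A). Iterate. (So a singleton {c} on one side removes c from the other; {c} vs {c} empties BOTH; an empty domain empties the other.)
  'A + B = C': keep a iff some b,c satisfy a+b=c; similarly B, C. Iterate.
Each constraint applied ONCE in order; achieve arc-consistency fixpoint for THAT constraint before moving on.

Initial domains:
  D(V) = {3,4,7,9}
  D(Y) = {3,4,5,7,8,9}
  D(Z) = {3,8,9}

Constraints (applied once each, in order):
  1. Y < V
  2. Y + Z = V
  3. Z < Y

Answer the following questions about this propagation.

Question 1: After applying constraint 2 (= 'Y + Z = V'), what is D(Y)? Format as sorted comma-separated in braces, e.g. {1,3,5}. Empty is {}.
Constraint 1 (Y < V) on D(Y)={3,4,5,7,8,9} D(V)={3,4,7,9}: Y {3,4,5,7,8,9}->{3,4,5,7,8}; V {3,4,7,9}->{4,7,9}
Constraint 2 (Y + Z = V) on D(Y)={3,4,5,7,8} D(Z)={3,8,9} D(V)={4,7,9}: Y {3,4,5,7,8}->{4}; Z {3,8,9}->{3}; V {4,7,9}->{7}
So after constraint 2: D(Y) = {4}

Answer: {4}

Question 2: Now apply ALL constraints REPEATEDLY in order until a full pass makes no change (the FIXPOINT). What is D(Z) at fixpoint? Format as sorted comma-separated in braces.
Answer: {3}

Derivation:
pass 0 (initial): D(Z)={3,8,9}
pass 1: V {3,4,7,9}->{7}; Y {3,4,5,7,8,9}->{4}; Z {3,8,9}->{3}
pass 2: no change
Fixpoint after 2 passes: D(Z) = {3}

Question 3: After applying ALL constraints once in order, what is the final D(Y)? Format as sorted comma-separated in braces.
Answer: {4}

Derivation:
Constraint 1 (Y < V) on D(Y)={3,4,5,7,8,9} D(V)={3,4,7,9}: Y {3,4,5,7,8,9}->{3,4,5,7,8}; V {3,4,7,9}->{4,7,9}
Constraint 2 (Y + Z = V) on D(Y)={3,4,5,7,8} D(Z)={3,8,9} D(V)={4,7,9}: Y {3,4,5,7,8}->{4}; Z {3,8,9}->{3}; V {4,7,9}->{7}
Constraint 3 (Z < Y) on D(Z)={3} D(Y)={4}: no change
So after all 3 constraints: D(Y) = {4}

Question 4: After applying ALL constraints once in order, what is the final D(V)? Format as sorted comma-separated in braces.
Constraint 1 (Y < V) on D(Y)={3,4,5,7,8,9} D(V)={3,4,7,9}: Y {3,4,5,7,8,9}->{3,4,5,7,8}; V {3,4,7,9}->{4,7,9}
Constraint 2 (Y + Z = V) on D(Y)={3,4,5,7,8} D(Z)={3,8,9} D(V)={4,7,9}: Y {3,4,5,7,8}->{4}; Z {3,8,9}->{3}; V {4,7,9}->{7}
Constraint 3 (Z < Y) on D(Z)={3} D(Y)={4}: no change
So after all 3 constraints: D(V) = {7}

Answer: {7}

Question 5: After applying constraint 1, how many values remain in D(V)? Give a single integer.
Answer: 3

Derivation:
Constraint 1 (Y < V) on D(Y)={3,4,5,7,8,9} D(V)={3,4,7,9}: Y {3,4,5,7,8,9}->{3,4,5,7,8}; V {3,4,7,9}->{4,7,9}
So after constraint 1: D(V)={4,7,9}, size = 3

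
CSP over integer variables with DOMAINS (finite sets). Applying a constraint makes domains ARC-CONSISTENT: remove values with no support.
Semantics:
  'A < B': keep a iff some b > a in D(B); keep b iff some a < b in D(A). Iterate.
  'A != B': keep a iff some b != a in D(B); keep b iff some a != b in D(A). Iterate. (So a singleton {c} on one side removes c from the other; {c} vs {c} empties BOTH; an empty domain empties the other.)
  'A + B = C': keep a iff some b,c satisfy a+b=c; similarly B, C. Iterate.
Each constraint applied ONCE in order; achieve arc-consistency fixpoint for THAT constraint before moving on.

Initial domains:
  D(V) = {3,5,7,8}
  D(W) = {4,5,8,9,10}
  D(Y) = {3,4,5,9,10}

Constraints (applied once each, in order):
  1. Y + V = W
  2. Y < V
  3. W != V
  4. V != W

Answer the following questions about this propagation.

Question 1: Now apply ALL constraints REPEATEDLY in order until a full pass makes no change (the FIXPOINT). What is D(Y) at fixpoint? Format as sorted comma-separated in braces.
pass 0 (initial): D(Y)={3,4,5,9,10}
pass 1: V {3,5,7,8}->{5,7}; W {4,5,8,9,10}->{8,9,10}; Y {3,4,5,9,10}->{3,4,5}
pass 2: no change
Fixpoint after 2 passes: D(Y) = {3,4,5}

Answer: {3,4,5}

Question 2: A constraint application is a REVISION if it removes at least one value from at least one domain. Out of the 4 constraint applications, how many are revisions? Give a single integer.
Answer: 2

Derivation:
Constraint 1 (Y + V = W) on D(Y)={3,4,5,9,10} D(V)={3,5,7,8} D(W)={4,5,8,9,10}: Y {3,4,5,9,10}->{3,4,5}; V {3,5,7,8}->{3,5,7}; W {4,5,8,9,10}->{8,9,10} => REVISION
Constraint 2 (Y < V) on D(Y)={3,4,5} D(V)={3,5,7}: V {3,5,7}->{5,7} => REVISION
Constraint 3 (W != V) on D(W)={8,9,10} D(V)={5,7}: no change => not a revision
Constraint 4 (V != W) on D(V)={5,7} D(W)={8,9,10}: no change => not a revision
Total revisions = 2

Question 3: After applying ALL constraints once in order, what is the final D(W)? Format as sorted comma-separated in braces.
Answer: {8,9,10}

Derivation:
Constraint 1 (Y + V = W) on D(Y)={3,4,5,9,10} D(V)={3,5,7,8} D(W)={4,5,8,9,10}: Y {3,4,5,9,10}->{3,4,5}; V {3,5,7,8}->{3,5,7}; W {4,5,8,9,10}->{8,9,10}
Constraint 2 (Y < V) on D(Y)={3,4,5} D(V)={3,5,7}: V {3,5,7}->{5,7}
Constraint 3 (W != V) on D(W)={8,9,10} D(V)={5,7}: no change
Constraint 4 (V != W) on D(V)={5,7} D(W)={8,9,10}: no change
So after all 4 constraints: D(W) = {8,9,10}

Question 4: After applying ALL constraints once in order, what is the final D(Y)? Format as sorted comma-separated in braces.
Constraint 1 (Y + V = W) on D(Y)={3,4,5,9,10} D(V)={3,5,7,8} D(W)={4,5,8,9,10}: Y {3,4,5,9,10}->{3,4,5}; V {3,5,7,8}->{3,5,7}; W {4,5,8,9,10}->{8,9,10}
Constraint 2 (Y < V) on D(Y)={3,4,5} D(V)={3,5,7}: V {3,5,7}->{5,7}
Constraint 3 (W != V) on D(W)={8,9,10} D(V)={5,7}: no change
Constraint 4 (V != W) on D(V)={5,7} D(W)={8,9,10}: no change
So after all 4 constraints: D(Y) = {3,4,5}

Answer: {3,4,5}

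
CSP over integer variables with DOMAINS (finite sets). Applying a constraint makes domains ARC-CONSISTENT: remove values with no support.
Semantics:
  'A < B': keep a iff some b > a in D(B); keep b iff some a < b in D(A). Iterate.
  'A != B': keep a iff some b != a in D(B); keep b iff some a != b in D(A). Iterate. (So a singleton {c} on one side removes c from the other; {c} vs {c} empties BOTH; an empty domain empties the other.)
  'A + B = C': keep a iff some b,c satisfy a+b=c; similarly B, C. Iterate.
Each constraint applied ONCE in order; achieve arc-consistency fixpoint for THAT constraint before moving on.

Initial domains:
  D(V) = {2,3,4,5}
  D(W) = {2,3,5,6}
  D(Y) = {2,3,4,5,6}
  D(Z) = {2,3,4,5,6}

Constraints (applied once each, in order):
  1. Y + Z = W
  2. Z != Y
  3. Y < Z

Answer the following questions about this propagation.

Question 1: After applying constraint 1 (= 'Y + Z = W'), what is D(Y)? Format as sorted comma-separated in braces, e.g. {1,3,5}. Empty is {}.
Constraint 1 (Y + Z = W) on D(Y)={2,3,4,5,6} D(Z)={2,3,4,5,6} D(W)={2,3,5,6}: Y {2,3,4,5,6}->{2,3,4}; Z {2,3,4,5,6}->{2,3,4}; W {2,3,5,6}->{5,6}
So after constraint 1: D(Y) = {2,3,4}

Answer: {2,3,4}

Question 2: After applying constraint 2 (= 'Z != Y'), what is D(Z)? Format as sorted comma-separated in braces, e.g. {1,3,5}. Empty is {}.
Constraint 1 (Y + Z = W) on D(Y)={2,3,4,5,6} D(Z)={2,3,4,5,6} D(W)={2,3,5,6}: Y {2,3,4,5,6}->{2,3,4}; Z {2,3,4,5,6}->{2,3,4}; W {2,3,5,6}->{5,6}
Constraint 2 (Z != Y) on D(Z)={2,3,4} D(Y)={2,3,4}: no change
So after constraint 2: D(Z) = {2,3,4}

Answer: {2,3,4}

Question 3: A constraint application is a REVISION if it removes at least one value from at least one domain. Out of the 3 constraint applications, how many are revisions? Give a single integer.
Constraint 1 (Y + Z = W) on D(Y)={2,3,4,5,6} D(Z)={2,3,4,5,6} D(W)={2,3,5,6}: Y {2,3,4,5,6}->{2,3,4}; Z {2,3,4,5,6}->{2,3,4}; W {2,3,5,6}->{5,6} => REVISION
Constraint 2 (Z != Y) on D(Z)={2,3,4} D(Y)={2,3,4}: no change => not a revision
Constraint 3 (Y < Z) on D(Y)={2,3,4} D(Z)={2,3,4}: Y {2,3,4}->{2,3}; Z {2,3,4}->{3,4} => REVISION
Total revisions = 2

Answer: 2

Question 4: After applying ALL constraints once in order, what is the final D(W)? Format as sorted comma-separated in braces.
Constraint 1 (Y + Z = W) on D(Y)={2,3,4,5,6} D(Z)={2,3,4,5,6} D(W)={2,3,5,6}: Y {2,3,4,5,6}->{2,3,4}; Z {2,3,4,5,6}->{2,3,4}; W {2,3,5,6}->{5,6}
Constraint 2 (Z != Y) on D(Z)={2,3,4} D(Y)={2,3,4}: no change
Constraint 3 (Y < Z) on D(Y)={2,3,4} D(Z)={2,3,4}: Y {2,3,4}->{2,3}; Z {2,3,4}->{3,4}
So after all 3 constraints: D(W) = {5,6}

Answer: {5,6}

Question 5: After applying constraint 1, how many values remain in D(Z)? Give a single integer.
Answer: 3

Derivation:
Constraint 1 (Y + Z = W) on D(Y)={2,3,4,5,6} D(Z)={2,3,4,5,6} D(W)={2,3,5,6}: Y {2,3,4,5,6}->{2,3,4}; Z {2,3,4,5,6}->{2,3,4}; W {2,3,5,6}->{5,6}
So after constraint 1: D(Z)={2,3,4}, size = 3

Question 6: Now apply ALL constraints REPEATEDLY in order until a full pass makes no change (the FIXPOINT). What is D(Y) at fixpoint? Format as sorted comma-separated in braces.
pass 0 (initial): D(Y)={2,3,4,5,6}
pass 1: W {2,3,5,6}->{5,6}; Y {2,3,4,5,6}->{2,3}; Z {2,3,4,5,6}->{3,4}
pass 2: no change
Fixpoint after 2 passes: D(Y) = {2,3}

Answer: {2,3}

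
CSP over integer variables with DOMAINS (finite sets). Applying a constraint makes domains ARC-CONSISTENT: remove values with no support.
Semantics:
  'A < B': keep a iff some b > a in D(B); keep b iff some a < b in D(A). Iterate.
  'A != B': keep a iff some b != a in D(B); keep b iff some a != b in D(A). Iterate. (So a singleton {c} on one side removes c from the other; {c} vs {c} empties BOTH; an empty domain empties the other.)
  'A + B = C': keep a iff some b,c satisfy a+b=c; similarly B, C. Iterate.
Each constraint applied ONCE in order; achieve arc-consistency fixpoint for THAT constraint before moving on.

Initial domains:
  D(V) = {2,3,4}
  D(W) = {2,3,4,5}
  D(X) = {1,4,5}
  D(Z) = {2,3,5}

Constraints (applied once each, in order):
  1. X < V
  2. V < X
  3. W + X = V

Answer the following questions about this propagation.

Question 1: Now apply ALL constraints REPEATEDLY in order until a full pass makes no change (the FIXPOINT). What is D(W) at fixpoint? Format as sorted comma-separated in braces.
Answer: {}

Derivation:
pass 0 (initial): D(W)={2,3,4,5}
pass 1: V {2,3,4}->{}; W {2,3,4,5}->{}; X {1,4,5}->{}
pass 2: no change
Fixpoint after 2 passes: D(W) = {}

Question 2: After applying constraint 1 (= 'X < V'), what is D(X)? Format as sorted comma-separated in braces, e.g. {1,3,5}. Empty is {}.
Constraint 1 (X < V) on D(X)={1,4,5} D(V)={2,3,4}: X {1,4,5}->{1}
So after constraint 1: D(X) = {1}

Answer: {1}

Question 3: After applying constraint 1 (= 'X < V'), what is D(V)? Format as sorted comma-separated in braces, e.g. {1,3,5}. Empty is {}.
Constraint 1 (X < V) on D(X)={1,4,5} D(V)={2,3,4}: X {1,4,5}->{1}
So after constraint 1: D(V) = {2,3,4}

Answer: {2,3,4}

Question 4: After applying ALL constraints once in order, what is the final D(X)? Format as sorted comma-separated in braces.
Answer: {}

Derivation:
Constraint 1 (X < V) on D(X)={1,4,5} D(V)={2,3,4}: X {1,4,5}->{1}
Constraint 2 (V < X) on D(V)={2,3,4} D(X)={1}: V {2,3,4}->{}; X {1}->{}
Constraint 3 (W + X = V) on D(W)={2,3,4,5} D(X)={} D(V)={}: W {2,3,4,5}->{}
So after all 3 constraints: D(X) = {}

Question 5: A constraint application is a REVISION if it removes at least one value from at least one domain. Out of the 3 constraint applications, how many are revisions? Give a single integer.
Constraint 1 (X < V) on D(X)={1,4,5} D(V)={2,3,4}: X {1,4,5}->{1} => REVISION
Constraint 2 (V < X) on D(V)={2,3,4} D(X)={1}: V {2,3,4}->{}; X {1}->{} => REVISION
Constraint 3 (W + X = V) on D(W)={2,3,4,5} D(X)={} D(V)={}: W {2,3,4,5}->{} => REVISION
Total revisions = 3

Answer: 3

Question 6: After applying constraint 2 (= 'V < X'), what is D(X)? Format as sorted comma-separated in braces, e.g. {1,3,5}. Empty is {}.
Constraint 1 (X < V) on D(X)={1,4,5} D(V)={2,3,4}: X {1,4,5}->{1}
Constraint 2 (V < X) on D(V)={2,3,4} D(X)={1}: V {2,3,4}->{}; X {1}->{}
So after constraint 2: D(X) = {}

Answer: {}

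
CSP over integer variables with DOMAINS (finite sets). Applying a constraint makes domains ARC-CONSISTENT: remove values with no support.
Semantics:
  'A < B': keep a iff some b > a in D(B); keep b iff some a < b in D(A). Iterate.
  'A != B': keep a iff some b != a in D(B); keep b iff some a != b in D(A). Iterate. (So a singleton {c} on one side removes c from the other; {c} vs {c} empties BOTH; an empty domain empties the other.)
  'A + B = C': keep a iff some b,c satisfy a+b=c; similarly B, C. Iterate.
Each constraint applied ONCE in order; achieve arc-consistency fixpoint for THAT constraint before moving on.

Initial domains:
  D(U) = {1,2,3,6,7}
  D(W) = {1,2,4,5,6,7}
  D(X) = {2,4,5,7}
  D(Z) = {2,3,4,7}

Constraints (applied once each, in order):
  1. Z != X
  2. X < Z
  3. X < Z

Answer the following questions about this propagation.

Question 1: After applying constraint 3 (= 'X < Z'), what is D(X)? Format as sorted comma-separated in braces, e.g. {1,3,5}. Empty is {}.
Constraint 1 (Z != X) on D(Z)={2,3,4,7} D(X)={2,4,5,7}: no change
Constraint 2 (X < Z) on D(X)={2,4,5,7} D(Z)={2,3,4,7}: X {2,4,5,7}->{2,4,5}; Z {2,3,4,7}->{3,4,7}
Constraint 3 (X < Z) on D(X)={2,4,5} D(Z)={3,4,7}: no change
So after constraint 3: D(X) = {2,4,5}

Answer: {2,4,5}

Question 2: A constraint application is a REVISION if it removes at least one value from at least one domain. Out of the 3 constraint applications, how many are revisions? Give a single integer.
Answer: 1

Derivation:
Constraint 1 (Z != X) on D(Z)={2,3,4,7} D(X)={2,4,5,7}: no change => not a revision
Constraint 2 (X < Z) on D(X)={2,4,5,7} D(Z)={2,3,4,7}: X {2,4,5,7}->{2,4,5}; Z {2,3,4,7}->{3,4,7} => REVISION
Constraint 3 (X < Z) on D(X)={2,4,5} D(Z)={3,4,7}: no change => not a revision
Total revisions = 1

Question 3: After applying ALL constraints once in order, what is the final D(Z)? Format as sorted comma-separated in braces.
Answer: {3,4,7}

Derivation:
Constraint 1 (Z != X) on D(Z)={2,3,4,7} D(X)={2,4,5,7}: no change
Constraint 2 (X < Z) on D(X)={2,4,5,7} D(Z)={2,3,4,7}: X {2,4,5,7}->{2,4,5}; Z {2,3,4,7}->{3,4,7}
Constraint 3 (X < Z) on D(X)={2,4,5} D(Z)={3,4,7}: no change
So after all 3 constraints: D(Z) = {3,4,7}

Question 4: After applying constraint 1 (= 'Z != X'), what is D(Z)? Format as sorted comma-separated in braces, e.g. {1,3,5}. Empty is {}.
Answer: {2,3,4,7}

Derivation:
Constraint 1 (Z != X) on D(Z)={2,3,4,7} D(X)={2,4,5,7}: no change
So after constraint 1: D(Z) = {2,3,4,7}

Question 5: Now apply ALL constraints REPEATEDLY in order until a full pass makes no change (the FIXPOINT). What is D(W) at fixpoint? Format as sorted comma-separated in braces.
pass 0 (initial): D(W)={1,2,4,5,6,7}
pass 1: X {2,4,5,7}->{2,4,5}; Z {2,3,4,7}->{3,4,7}
pass 2: no change
Fixpoint after 2 passes: D(W) = {1,2,4,5,6,7}

Answer: {1,2,4,5,6,7}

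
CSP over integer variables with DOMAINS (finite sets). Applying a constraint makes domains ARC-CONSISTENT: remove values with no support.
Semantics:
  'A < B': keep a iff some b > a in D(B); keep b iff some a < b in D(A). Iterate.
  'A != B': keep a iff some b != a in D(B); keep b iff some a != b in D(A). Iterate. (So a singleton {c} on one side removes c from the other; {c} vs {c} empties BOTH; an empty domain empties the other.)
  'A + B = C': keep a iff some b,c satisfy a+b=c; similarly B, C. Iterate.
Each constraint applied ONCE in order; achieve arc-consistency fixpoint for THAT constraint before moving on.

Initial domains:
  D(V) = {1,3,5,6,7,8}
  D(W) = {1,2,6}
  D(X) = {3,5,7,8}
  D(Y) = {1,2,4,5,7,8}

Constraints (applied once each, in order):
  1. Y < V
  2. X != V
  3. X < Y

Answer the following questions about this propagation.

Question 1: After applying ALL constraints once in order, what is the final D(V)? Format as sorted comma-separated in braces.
Constraint 1 (Y < V) on D(Y)={1,2,4,5,7,8} D(V)={1,3,5,6,7,8}: Y {1,2,4,5,7,8}->{1,2,4,5,7}; V {1,3,5,6,7,8}->{3,5,6,7,8}
Constraint 2 (X != V) on D(X)={3,5,7,8} D(V)={3,5,6,7,8}: no change
Constraint 3 (X < Y) on D(X)={3,5,7,8} D(Y)={1,2,4,5,7}: X {3,5,7,8}->{3,5}; Y {1,2,4,5,7}->{4,5,7}
So after all 3 constraints: D(V) = {3,5,6,7,8}

Answer: {3,5,6,7,8}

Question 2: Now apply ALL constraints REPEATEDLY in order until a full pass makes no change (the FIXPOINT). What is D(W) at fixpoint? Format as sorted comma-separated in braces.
Answer: {1,2,6}

Derivation:
pass 0 (initial): D(W)={1,2,6}
pass 1: V {1,3,5,6,7,8}->{3,5,6,7,8}; X {3,5,7,8}->{3,5}; Y {1,2,4,5,7,8}->{4,5,7}
pass 2: V {3,5,6,7,8}->{5,6,7,8}
pass 3: no change
Fixpoint after 3 passes: D(W) = {1,2,6}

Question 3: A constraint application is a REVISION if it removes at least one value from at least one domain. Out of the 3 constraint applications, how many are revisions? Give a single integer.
Constraint 1 (Y < V) on D(Y)={1,2,4,5,7,8} D(V)={1,3,5,6,7,8}: Y {1,2,4,5,7,8}->{1,2,4,5,7}; V {1,3,5,6,7,8}->{3,5,6,7,8} => REVISION
Constraint 2 (X != V) on D(X)={3,5,7,8} D(V)={3,5,6,7,8}: no change => not a revision
Constraint 3 (X < Y) on D(X)={3,5,7,8} D(Y)={1,2,4,5,7}: X {3,5,7,8}->{3,5}; Y {1,2,4,5,7}->{4,5,7} => REVISION
Total revisions = 2

Answer: 2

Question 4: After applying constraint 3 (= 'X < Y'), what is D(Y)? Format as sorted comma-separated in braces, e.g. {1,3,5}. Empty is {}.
Constraint 1 (Y < V) on D(Y)={1,2,4,5,7,8} D(V)={1,3,5,6,7,8}: Y {1,2,4,5,7,8}->{1,2,4,5,7}; V {1,3,5,6,7,8}->{3,5,6,7,8}
Constraint 2 (X != V) on D(X)={3,5,7,8} D(V)={3,5,6,7,8}: no change
Constraint 3 (X < Y) on D(X)={3,5,7,8} D(Y)={1,2,4,5,7}: X {3,5,7,8}->{3,5}; Y {1,2,4,5,7}->{4,5,7}
So after constraint 3: D(Y) = {4,5,7}

Answer: {4,5,7}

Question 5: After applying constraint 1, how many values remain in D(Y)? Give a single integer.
Constraint 1 (Y < V) on D(Y)={1,2,4,5,7,8} D(V)={1,3,5,6,7,8}: Y {1,2,4,5,7,8}->{1,2,4,5,7}; V {1,3,5,6,7,8}->{3,5,6,7,8}
So after constraint 1: D(Y)={1,2,4,5,7}, size = 5

Answer: 5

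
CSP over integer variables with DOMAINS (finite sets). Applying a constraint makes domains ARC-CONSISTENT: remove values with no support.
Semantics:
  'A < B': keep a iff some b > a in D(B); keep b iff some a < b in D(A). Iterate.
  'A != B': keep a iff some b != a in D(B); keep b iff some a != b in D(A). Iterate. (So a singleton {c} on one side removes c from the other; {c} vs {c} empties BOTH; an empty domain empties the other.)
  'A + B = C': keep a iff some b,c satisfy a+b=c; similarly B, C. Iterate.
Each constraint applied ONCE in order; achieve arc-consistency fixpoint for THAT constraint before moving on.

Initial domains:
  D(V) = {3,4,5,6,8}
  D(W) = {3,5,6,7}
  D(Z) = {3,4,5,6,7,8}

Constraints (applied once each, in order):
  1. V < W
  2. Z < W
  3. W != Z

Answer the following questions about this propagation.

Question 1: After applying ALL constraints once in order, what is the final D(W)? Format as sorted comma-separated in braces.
Constraint 1 (V < W) on D(V)={3,4,5,6,8} D(W)={3,5,6,7}: V {3,4,5,6,8}->{3,4,5,6}; W {3,5,6,7}->{5,6,7}
Constraint 2 (Z < W) on D(Z)={3,4,5,6,7,8} D(W)={5,6,7}: Z {3,4,5,6,7,8}->{3,4,5,6}
Constraint 3 (W != Z) on D(W)={5,6,7} D(Z)={3,4,5,6}: no change
So after all 3 constraints: D(W) = {5,6,7}

Answer: {5,6,7}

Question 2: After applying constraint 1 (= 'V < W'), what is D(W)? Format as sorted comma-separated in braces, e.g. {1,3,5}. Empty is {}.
Answer: {5,6,7}

Derivation:
Constraint 1 (V < W) on D(V)={3,4,5,6,8} D(W)={3,5,6,7}: V {3,4,5,6,8}->{3,4,5,6}; W {3,5,6,7}->{5,6,7}
So after constraint 1: D(W) = {5,6,7}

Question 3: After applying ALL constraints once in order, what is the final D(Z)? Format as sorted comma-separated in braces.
Answer: {3,4,5,6}

Derivation:
Constraint 1 (V < W) on D(V)={3,4,5,6,8} D(W)={3,5,6,7}: V {3,4,5,6,8}->{3,4,5,6}; W {3,5,6,7}->{5,6,7}
Constraint 2 (Z < W) on D(Z)={3,4,5,6,7,8} D(W)={5,6,7}: Z {3,4,5,6,7,8}->{3,4,5,6}
Constraint 3 (W != Z) on D(W)={5,6,7} D(Z)={3,4,5,6}: no change
So after all 3 constraints: D(Z) = {3,4,5,6}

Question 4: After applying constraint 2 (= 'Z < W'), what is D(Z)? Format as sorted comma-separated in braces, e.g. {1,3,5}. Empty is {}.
Answer: {3,4,5,6}

Derivation:
Constraint 1 (V < W) on D(V)={3,4,5,6,8} D(W)={3,5,6,7}: V {3,4,5,6,8}->{3,4,5,6}; W {3,5,6,7}->{5,6,7}
Constraint 2 (Z < W) on D(Z)={3,4,5,6,7,8} D(W)={5,6,7}: Z {3,4,5,6,7,8}->{3,4,5,6}
So after constraint 2: D(Z) = {3,4,5,6}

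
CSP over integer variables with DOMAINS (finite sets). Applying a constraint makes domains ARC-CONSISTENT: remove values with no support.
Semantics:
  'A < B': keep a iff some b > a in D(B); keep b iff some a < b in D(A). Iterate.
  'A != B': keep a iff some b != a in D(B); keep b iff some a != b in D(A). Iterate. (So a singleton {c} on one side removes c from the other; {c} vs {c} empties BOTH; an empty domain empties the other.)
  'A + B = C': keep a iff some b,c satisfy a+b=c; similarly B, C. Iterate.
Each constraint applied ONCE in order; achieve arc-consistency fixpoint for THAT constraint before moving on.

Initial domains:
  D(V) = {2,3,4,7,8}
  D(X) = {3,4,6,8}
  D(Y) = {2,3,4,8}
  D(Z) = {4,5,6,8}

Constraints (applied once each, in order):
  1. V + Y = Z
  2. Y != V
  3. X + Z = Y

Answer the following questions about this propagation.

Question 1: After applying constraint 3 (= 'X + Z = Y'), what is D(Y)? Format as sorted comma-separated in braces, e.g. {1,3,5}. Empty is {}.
Constraint 1 (V + Y = Z) on D(V)={2,3,4,7,8} D(Y)={2,3,4,8} D(Z)={4,5,6,8}: V {2,3,4,7,8}->{2,3,4}; Y {2,3,4,8}->{2,3,4}
Constraint 2 (Y != V) on D(Y)={2,3,4} D(V)={2,3,4}: no change
Constraint 3 (X + Z = Y) on D(X)={3,4,6,8} D(Z)={4,5,6,8} D(Y)={2,3,4}: X {3,4,6,8}->{}; Z {4,5,6,8}->{}; Y {2,3,4}->{}
So after constraint 3: D(Y) = {}

Answer: {}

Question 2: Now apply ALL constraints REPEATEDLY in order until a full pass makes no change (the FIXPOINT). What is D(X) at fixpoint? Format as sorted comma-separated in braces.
Answer: {}

Derivation:
pass 0 (initial): D(X)={3,4,6,8}
pass 1: V {2,3,4,7,8}->{2,3,4}; X {3,4,6,8}->{}; Y {2,3,4,8}->{}; Z {4,5,6,8}->{}
pass 2: V {2,3,4}->{}
pass 3: no change
Fixpoint after 3 passes: D(X) = {}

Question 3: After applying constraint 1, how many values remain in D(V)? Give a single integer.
Answer: 3

Derivation:
Constraint 1 (V + Y = Z) on D(V)={2,3,4,7,8} D(Y)={2,3,4,8} D(Z)={4,5,6,8}: V {2,3,4,7,8}->{2,3,4}; Y {2,3,4,8}->{2,3,4}
So after constraint 1: D(V)={2,3,4}, size = 3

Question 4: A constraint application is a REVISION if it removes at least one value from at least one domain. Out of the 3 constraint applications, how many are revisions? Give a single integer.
Constraint 1 (V + Y = Z) on D(V)={2,3,4,7,8} D(Y)={2,3,4,8} D(Z)={4,5,6,8}: V {2,3,4,7,8}->{2,3,4}; Y {2,3,4,8}->{2,3,4} => REVISION
Constraint 2 (Y != V) on D(Y)={2,3,4} D(V)={2,3,4}: no change => not a revision
Constraint 3 (X + Z = Y) on D(X)={3,4,6,8} D(Z)={4,5,6,8} D(Y)={2,3,4}: X {3,4,6,8}->{}; Z {4,5,6,8}->{}; Y {2,3,4}->{} => REVISION
Total revisions = 2

Answer: 2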